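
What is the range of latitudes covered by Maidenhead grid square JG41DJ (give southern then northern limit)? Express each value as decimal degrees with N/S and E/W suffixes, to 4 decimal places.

Field J=9, G=6: +9·20° lon, +6·10° lat → SW at lon 0°, lat -30°.
Square 4, 1: +4·2° lon, +1·1° lat → SW at lon 8°, lat -29°.
Subsquare d=3, j=9: +3·0.0833333° lon, +9·0.0416667° lat → SW at lon 8.25°, lat -28.625°.
Cell spans 0.0833333° lon × 0.0416667° lat.
south 28.6250° S, north 28.5833° S.

28.6250° S, 28.5833° S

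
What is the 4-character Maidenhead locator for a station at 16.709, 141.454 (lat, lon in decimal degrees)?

QK06

Offset from 180°W / 90°S: lon 321.45°, lat 106.71°.
Field (20°×10°, letters A–R): 321.45/20 → 16 → Q, 106.71/10 → 10 → K; chars QK.
Square (2°×1°, digits 0–9): 1.45/2 → 0, 6.71/1 → 6; chars 06.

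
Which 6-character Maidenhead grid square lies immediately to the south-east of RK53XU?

RK63at

Longitude subsquare x = 23; +1 → 24, wraps to 0 = a, carry into square.
Longitude square 5; +1 → 6.
Latitude subsquare u = 20; −1 → 19 = t.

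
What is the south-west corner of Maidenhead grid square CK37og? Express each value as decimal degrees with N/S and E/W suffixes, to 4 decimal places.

17.2500° N, 132.8333° W

Field C=2, K=10: +2·20° lon, +10·10° lat → SW at lon -140°, lat 10°.
Square 3, 7: +3·2° lon, +7·1° lat → SW at lon -134°, lat 17°.
Subsquare o=14, g=6: +14·0.0833333° lon, +6·0.0416667° lat → SW at lon -132.833°, lat 17.25°.
latitude 17.2500° N, longitude 132.8333° W.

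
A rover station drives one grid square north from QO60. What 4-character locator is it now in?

Latitude square 0; +1 → 1.
The longitude characters are unchanged.

QO61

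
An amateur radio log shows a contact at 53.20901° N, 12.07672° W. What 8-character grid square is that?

IO33xf00

Shift to the Maidenhead origin (180°W, 90°S): lon 167.92328, lat 143.20901.
Field (20°×10°, letters A–R): 167.92328/20 → 8 → I, 143.20901/10 → 14 → O; chars IO.
Square (2°×1°, digits 0–9): 7.92328/2 → 3, 3.20901/1 → 3; chars 33.
Subsquare (5′×2.5′, letters a–x): 1.92328/0.0833333 → 23 → x, 0.20901/0.0416667 → 5 → f; chars xf.
Extended square (30″×15″, digits 0–9): 0.00661/0.00833333 → 0, 0.00068/0.00416667 → 0; chars 00.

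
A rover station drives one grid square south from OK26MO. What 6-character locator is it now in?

OK26mn

Latitude subsquare o = 14; −1 → 13 = n.
The longitude characters are unchanged.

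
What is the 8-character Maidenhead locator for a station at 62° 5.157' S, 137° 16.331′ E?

Shift to the Maidenhead origin (180°W, 90°S): lon 317.27218, lat 27.91405.
Field (20°×10°, letters A–R): lon ⌊317.27218/20⌋ = 15 → P; lat ⌊27.91405/10⌋ = 2 → C.
Square (2°×1°, digits 0–9): lon ⌊17.27218/2⌋ = 8; lat ⌊7.91405/1⌋ = 7.
Subsquare (5′×2.5′, letters a–x): lon ⌊1.27218/0.0833333⌋ = 15 → p; lat ⌊0.91405/0.0416667⌋ = 21 → v.
Extended square (30″×15″, digits 0–9): lon ⌊0.02218/0.00833333⌋ = 2; lat ⌊0.03905/0.00416667⌋ = 9.

PC87pv29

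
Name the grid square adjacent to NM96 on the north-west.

NM87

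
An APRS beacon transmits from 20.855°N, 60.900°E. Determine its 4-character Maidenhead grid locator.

ML00

Offset from 180°W / 90°S: lon 240.90°, lat 110.86°.
Field: 240.90/20 → 12 → M, 110.86/10 → 11 → L; chars ML.
Square: 0.90/2 → 0, 0.86/1 → 0; chars 00.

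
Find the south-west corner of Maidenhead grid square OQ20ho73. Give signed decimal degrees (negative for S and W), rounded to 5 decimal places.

70.59583, 104.64167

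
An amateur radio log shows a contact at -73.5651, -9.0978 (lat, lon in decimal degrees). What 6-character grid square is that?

Shift to the Maidenhead origin (180°W, 90°S): lon 170.9022, lat 16.4349.
Field: lon ⌊170.9022/20⌋ = 8 → I; lat ⌊16.4349/10⌋ = 1 → B.
Square: lon ⌊10.9022/2⌋ = 5; lat ⌊6.4349/1⌋ = 6.
Subsquare: lon ⌊0.9022/0.0833333⌋ = 10 → k; lat ⌊0.4349/0.0416667⌋ = 10 → k.

IB56kk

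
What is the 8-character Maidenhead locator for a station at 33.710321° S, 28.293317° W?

HF56ug49

Offset from 180°W / 90°S: lon 151.70668°, lat 56.28968°.
Field: 151.70668/20 → 7 → H, 56.28968/10 → 5 → F; chars HF.
Square: 11.70668/2 → 5, 6.28968/1 → 6; chars 56.
Subsquare: 1.70668/0.0833333 → 20 → u, 0.28968/0.0416667 → 6 → g; chars ug.
Extended square: 0.04002/0.00833333 → 4, 0.03968/0.00416667 → 9; chars 49.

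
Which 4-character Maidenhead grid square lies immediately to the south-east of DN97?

Longitude square 9; +1 → 10, wraps to 0, carry into field.
Longitude field D = 3; +1 → 4 = E.
Latitude square 7; −1 → 6.

EN06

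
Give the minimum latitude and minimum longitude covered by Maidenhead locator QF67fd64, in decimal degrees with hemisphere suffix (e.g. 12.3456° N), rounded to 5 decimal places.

Field Q=16, F=5: +16·20° lon, +5·10° lat → SW at lon 140°, lat -40°.
Square 6, 7: +6·2° lon, +7·1° lat → SW at lon 152°, lat -33°.
Subsquare f=5, d=3: +5·0.0833333° lon, +3·0.0416667° lat → SW at lon 152.417°, lat -32.875°.
Extended square 6, 4: +6·0.00833333° lon, +4·0.00416667° lat → SW at lon 152.467°, lat -32.8583°.
latitude 32.85833° S, longitude 152.46667° E.

32.85833° S, 152.46667° E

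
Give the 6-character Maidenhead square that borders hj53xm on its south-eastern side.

HJ63al

Longitude subsquare x = 23; +1 → 24, wraps to 0 = a, carry into square.
Longitude square 5; +1 → 6.
Latitude subsquare m = 12; −1 → 11 = l.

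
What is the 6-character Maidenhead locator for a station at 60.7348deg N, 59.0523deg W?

GP00lr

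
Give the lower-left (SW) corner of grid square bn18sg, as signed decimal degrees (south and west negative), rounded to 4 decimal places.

48.2500, -156.5000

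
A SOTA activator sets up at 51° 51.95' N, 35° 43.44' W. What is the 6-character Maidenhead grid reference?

HO21du

Shift to the Maidenhead origin (180°W, 90°S): lon 144.2760, lat 141.8658.
Field: lon ⌊144.2760/20⌋ = 7 → H; lat ⌊141.8658/10⌋ = 14 → O.
Square: lon ⌊4.2760/2⌋ = 2; lat ⌊1.8658/1⌋ = 1.
Subsquare: lon ⌊0.2760/0.0833333⌋ = 3 → d; lat ⌊0.8658/0.0416667⌋ = 20 → u.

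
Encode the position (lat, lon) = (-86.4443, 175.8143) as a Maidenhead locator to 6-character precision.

RA73vn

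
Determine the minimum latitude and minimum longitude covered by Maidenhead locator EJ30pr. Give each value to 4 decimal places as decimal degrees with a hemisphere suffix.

Field E=4, J=9: +4·20° lon, +9·10° lat → SW at lon -100°, lat 0°.
Square 3, 0: +3·2° lon, +0·1° lat → SW at lon -94°, lat 0°.
Subsquare p=15, r=17: +15·0.0833333° lon, +17·0.0416667° lat → SW at lon -92.75°, lat 0.708333°.
latitude 0.7083° N, longitude 92.7500° W.

0.7083° N, 92.7500° W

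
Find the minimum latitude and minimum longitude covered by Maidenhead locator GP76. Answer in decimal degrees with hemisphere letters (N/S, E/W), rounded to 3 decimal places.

Field G=6, P=15: +6·20° lon, +15·10° lat → SW at lon -60°, lat 60°.
Square 7, 6: +7·2° lon, +6·1° lat → SW at lon -46°, lat 66°.
latitude 66.000° N, longitude 46.000° W.

66.000° N, 46.000° W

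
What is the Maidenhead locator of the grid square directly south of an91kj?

AN91ki

Latitude subsquare j = 9; −1 → 8 = i.
The longitude characters are unchanged.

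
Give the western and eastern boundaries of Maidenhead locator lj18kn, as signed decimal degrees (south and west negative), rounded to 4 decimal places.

42.8333, 42.9167

Field L=11, J=9: +11·20° lon, +9·10° lat → SW at lon 40°, lat 0°.
Square 1, 8: +1·2° lon, +8·1° lat → SW at lon 42°, lat 8°.
Subsquare k=10, n=13: +10·0.0833333° lon, +13·0.0416667° lat → SW at lon 42.8333°, lat 8.54167°.
Cell spans 0.0833333° lon × 0.0416667° lat.
west 42.8333, east 42.9167.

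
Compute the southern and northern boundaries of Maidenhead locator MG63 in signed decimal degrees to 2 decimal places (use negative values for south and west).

Field M=12, G=6: +12·20° lon, +6·10° lat → SW at lon 60°, lat -30°.
Square 6, 3: +6·2° lon, +3·1° lat → SW at lon 72°, lat -27°.
Cell spans 2° lon × 1° lat.
south -27.00, north -26.00.

-27.00, -26.00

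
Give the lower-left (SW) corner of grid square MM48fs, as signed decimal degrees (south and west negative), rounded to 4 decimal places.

Field M=12, M=12: +12·20° lon, +12·10° lat → SW at lon 60°, lat 30°.
Square 4, 8: +4·2° lon, +8·1° lat → SW at lon 68°, lat 38°.
Subsquare f=5, s=18: +5·0.0833333° lon, +18·0.0416667° lat → SW at lon 68.4167°, lat 38.75°.
latitude 38.7500, longitude 68.4167.

38.7500, 68.4167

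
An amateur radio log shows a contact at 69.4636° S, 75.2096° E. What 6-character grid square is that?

MC70om

Add 180° to longitude and 90° to latitude: 255.2096, 20.5364.
Field (20°×10°, letters A–R): 255.2096/20 → 12 → M, 20.5364/10 → 2 → C; chars MC.
Square (2°×1°, digits 0–9): 15.2096/2 → 7, 0.5364/1 → 0; chars 70.
Subsquare (5′×2.5′, letters a–x): 1.2096/0.0833333 → 14 → o, 0.5364/0.0416667 → 12 → m; chars om.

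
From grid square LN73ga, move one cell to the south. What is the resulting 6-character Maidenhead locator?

LN72gx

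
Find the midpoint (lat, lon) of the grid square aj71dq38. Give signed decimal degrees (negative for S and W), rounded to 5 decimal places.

1.70208, -165.72083

Field A=0, J=9: +0·20° lon, +9·10° lat → SW at lon -180°, lat 0°.
Square 7, 1: +7·2° lon, +1·1° lat → SW at lon -166°, lat 1°.
Subsquare d=3, q=16: +3·0.0833333° lon, +16·0.0416667° lat → SW at lon -165.75°, lat 1.66667°.
Extended square 3, 8: +3·0.00833333° lon, +8·0.00416667° lat → SW at lon -165.725°, lat 1.7°.
Cell spans 0.00833333° lon × 0.00416667° lat. Centre is SW corner plus half of each.
latitude 1.70208, longitude -165.72083.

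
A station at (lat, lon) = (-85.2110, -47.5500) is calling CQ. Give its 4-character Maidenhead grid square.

Offset from 180°W / 90°S: lon 132.45°, lat 4.79°.
Field: 132.45/20 → 6 → G, 4.79/10 → 0 → A; chars GA.
Square: 12.45/2 → 6, 4.79/1 → 4; chars 64.

GA64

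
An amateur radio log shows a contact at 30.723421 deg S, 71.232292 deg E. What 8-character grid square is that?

MF59og76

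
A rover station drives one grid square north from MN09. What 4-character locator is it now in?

Latitude square 9; +1 → 10, wraps to 0, carry into field.
Latitude field N = 13; +1 → 14 = O.
The longitude characters are unchanged.

MO00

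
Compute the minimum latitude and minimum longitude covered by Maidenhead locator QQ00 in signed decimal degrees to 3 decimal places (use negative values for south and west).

70.000, 140.000

Field Q=16, Q=16: +16·20° lon, +16·10° lat → SW at lon 140°, lat 70°.
Square 0, 0: +0·2° lon, +0·1° lat → SW at lon 140°, lat 70°.
latitude 70.000, longitude 140.000.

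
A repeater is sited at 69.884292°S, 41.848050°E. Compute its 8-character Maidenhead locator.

LC00wc17

Shift to the Maidenhead origin (180°W, 90°S): lon 221.84805, lat 20.11571.
Field: 221.84805/20 → 11 → L, 20.11571/10 → 2 → C; chars LC.
Square: 1.84805/2 → 0, 0.11571/1 → 0; chars 00.
Subsquare: 1.84805/0.0833333 → 22 → w, 0.11571/0.0416667 → 2 → c; chars wc.
Extended square: 0.01472/0.00833333 → 1, 0.03237/0.00416667 → 7; chars 17.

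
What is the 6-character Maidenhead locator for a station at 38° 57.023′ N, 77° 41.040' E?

Shift to the Maidenhead origin (180°W, 90°S): lon 257.6840, lat 128.9504.
Field (20°×10°, letters A–R): lon ⌊257.6840/20⌋ = 12 → M; lat ⌊128.9504/10⌋ = 12 → M.
Square (2°×1°, digits 0–9): lon ⌊17.6840/2⌋ = 8; lat ⌊8.9504/1⌋ = 8.
Subsquare (5′×2.5′, letters a–x): lon ⌊1.6840/0.0833333⌋ = 20 → u; lat ⌊0.9504/0.0416667⌋ = 22 → w.

MM88uw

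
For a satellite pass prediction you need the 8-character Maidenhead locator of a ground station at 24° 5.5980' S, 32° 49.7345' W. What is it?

Shift to the Maidenhead origin (180°W, 90°S): lon 147.17109, lat 65.90670.
Field: lon ⌊147.17109/20⌋ = 7 → H; lat ⌊65.90670/10⌋ = 6 → G.
Square: lon ⌊7.17109/2⌋ = 3; lat ⌊5.90670/1⌋ = 5.
Subsquare: lon ⌊1.17109/0.0833333⌋ = 14 → o; lat ⌊0.90670/0.0416667⌋ = 21 → v.
Extended square: lon ⌊0.00442/0.00833333⌋ = 0; lat ⌊0.03170/0.00416667⌋ = 7.

HG35ov07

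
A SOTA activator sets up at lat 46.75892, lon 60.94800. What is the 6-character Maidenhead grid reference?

MN06ls

Add 180° to longitude and 90° to latitude: 240.9480, 136.7589.
Field: lon ⌊240.9480/20⌋ = 12 → M; lat ⌊136.7589/10⌋ = 13 → N.
Square: lon ⌊0.9480/2⌋ = 0; lat ⌊6.7589/1⌋ = 6.
Subsquare: lon ⌊0.9480/0.0833333⌋ = 11 → l; lat ⌊0.7589/0.0416667⌋ = 18 → s.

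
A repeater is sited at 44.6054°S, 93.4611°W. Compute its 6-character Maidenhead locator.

EE35gj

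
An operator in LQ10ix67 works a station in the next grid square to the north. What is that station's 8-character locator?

Latitude extended square 7; +1 → 8.
The longitude characters are unchanged.

LQ10ix68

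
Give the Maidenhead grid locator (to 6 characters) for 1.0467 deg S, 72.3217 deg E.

Add 180° to longitude and 90° to latitude: 252.3217, 88.9533.
Field: 252.3217/20 → 12 → M, 88.9533/10 → 8 → I; chars MI.
Square: 12.3217/2 → 6, 8.9533/1 → 8; chars 68.
Subsquare: 0.3217/0.0833333 → 3 → d, 0.9533/0.0416667 → 22 → w; chars dw.

MI68dw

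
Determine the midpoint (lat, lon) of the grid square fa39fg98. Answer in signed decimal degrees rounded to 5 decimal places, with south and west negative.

-80.71458, -73.50417

Field F=5, A=0: +5·20° lon, +0·10° lat → SW at lon -80°, lat -90°.
Square 3, 9: +3·2° lon, +9·1° lat → SW at lon -74°, lat -81°.
Subsquare f=5, g=6: +5·0.0833333° lon, +6·0.0416667° lat → SW at lon -73.5833°, lat -80.75°.
Extended square 9, 8: +9·0.00833333° lon, +8·0.00416667° lat → SW at lon -73.5083°, lat -80.7167°.
Cell spans 0.00833333° lon × 0.00416667° lat. Centre is SW corner plus half of each.
latitude -80.71458, longitude -73.50417.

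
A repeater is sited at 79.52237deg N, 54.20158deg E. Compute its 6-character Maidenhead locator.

Shift to the Maidenhead origin (180°W, 90°S): lon 234.2016, lat 169.5224.
Field (20°×10°, letters A–R): lon ⌊234.2016/20⌋ = 11 → L; lat ⌊169.5224/10⌋ = 16 → Q.
Square (2°×1°, digits 0–9): lon ⌊14.2016/2⌋ = 7; lat ⌊9.5224/1⌋ = 9.
Subsquare (5′×2.5′, letters a–x): lon ⌊0.2016/0.0833333⌋ = 2 → c; lat ⌊0.5224/0.0416667⌋ = 12 → m.

LQ79cm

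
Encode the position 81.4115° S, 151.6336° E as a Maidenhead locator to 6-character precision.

QA58to

Add 180° to longitude and 90° to latitude: 331.6336, 8.5885.
Field: 331.6336/20 → 16 → Q, 8.5885/10 → 0 → A; chars QA.
Square: 11.6336/2 → 5, 8.5885/1 → 8; chars 58.
Subsquare: 1.6336/0.0833333 → 19 → t, 0.5885/0.0416667 → 14 → o; chars to.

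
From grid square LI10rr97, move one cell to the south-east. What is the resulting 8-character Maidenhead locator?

LI10sr06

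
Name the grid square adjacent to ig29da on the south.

IG28dx

Latitude subsquare a = 0; −1 → -1, wraps to 23 = x, carry into square.
Latitude square 9; −1 → 8.
The longitude characters are unchanged.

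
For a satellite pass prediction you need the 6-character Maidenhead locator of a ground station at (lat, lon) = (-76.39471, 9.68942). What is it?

JB43uo

Add 180° to longitude and 90° to latitude: 189.6894, 13.6053.
Field (20°×10°, letters A–R): 189.6894/20 → 9 → J, 13.6053/10 → 1 → B; chars JB.
Square (2°×1°, digits 0–9): 9.6894/2 → 4, 3.6053/1 → 3; chars 43.
Subsquare (5′×2.5′, letters a–x): 1.6894/0.0833333 → 20 → u, 0.6053/0.0416667 → 14 → o; chars uo.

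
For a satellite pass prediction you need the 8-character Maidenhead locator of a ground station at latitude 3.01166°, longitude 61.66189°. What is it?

MJ03ta92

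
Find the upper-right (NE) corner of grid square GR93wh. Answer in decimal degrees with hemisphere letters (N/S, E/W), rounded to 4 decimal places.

83.3333° N, 40.0833° W

Field G=6, R=17: +6·20° lon, +17·10° lat → SW at lon -60°, lat 80°.
Square 9, 3: +9·2° lon, +3·1° lat → SW at lon -42°, lat 83°.
Subsquare w=22, h=7: +22·0.0833333° lon, +7·0.0416667° lat → SW at lon -40.1667°, lat 83.2917°.
Cell spans 0.0833333° lon × 0.0416667° lat. NE corner is SW corner plus one full cell.
latitude 83.3333° N, longitude 40.0833° W.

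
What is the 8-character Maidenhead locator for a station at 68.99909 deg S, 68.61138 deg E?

MC41ha30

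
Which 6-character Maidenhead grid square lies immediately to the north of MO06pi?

Latitude subsquare i = 8; +1 → 9 = j.
The longitude characters are unchanged.

MO06pj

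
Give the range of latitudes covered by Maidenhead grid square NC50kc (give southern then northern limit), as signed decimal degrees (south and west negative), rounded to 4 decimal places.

-69.9167, -69.8750

Field N=13, C=2: +13·20° lon, +2·10° lat → SW at lon 80°, lat -70°.
Square 5, 0: +5·2° lon, +0·1° lat → SW at lon 90°, lat -70°.
Subsquare k=10, c=2: +10·0.0833333° lon, +2·0.0416667° lat → SW at lon 90.8333°, lat -69.9167°.
Cell spans 0.0833333° lon × 0.0416667° lat.
south -69.9167, north -69.8750.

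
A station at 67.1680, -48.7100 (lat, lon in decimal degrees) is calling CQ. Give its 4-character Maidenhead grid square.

GP57

Add 180° to longitude and 90° to latitude: 131.29, 157.17.
Field: 131.29/20 → 6 → G, 157.17/10 → 15 → P; chars GP.
Square: 11.29/2 → 5, 7.17/1 → 7; chars 57.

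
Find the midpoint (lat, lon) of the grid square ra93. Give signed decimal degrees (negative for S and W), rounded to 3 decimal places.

-86.500, 179.000

Field R=17, A=0: +17·20° lon, +0·10° lat → SW at lon 160°, lat -90°.
Square 9, 3: +9·2° lon, +3·1° lat → SW at lon 178°, lat -87°.
Cell spans 2° lon × 1° lat. Centre is SW corner plus half of each.
latitude -86.500, longitude 179.000.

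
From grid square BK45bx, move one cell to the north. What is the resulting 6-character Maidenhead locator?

Latitude subsquare x = 23; +1 → 24, wraps to 0 = a, carry into square.
Latitude square 5; +1 → 6.
The longitude characters are unchanged.

BK46ba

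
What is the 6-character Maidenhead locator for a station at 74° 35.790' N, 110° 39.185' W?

Offset from 180°W / 90°S: lon 69.3469°, lat 164.5965°.
Field: lon ⌊69.3469/20⌋ = 3 → D; lat ⌊164.5965/10⌋ = 16 → Q.
Square: lon ⌊9.3469/2⌋ = 4; lat ⌊4.5965/1⌋ = 4.
Subsquare: lon ⌊1.3469/0.0833333⌋ = 16 → q; lat ⌊0.5965/0.0416667⌋ = 14 → o.

DQ44qo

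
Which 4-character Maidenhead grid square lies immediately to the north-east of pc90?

Longitude square 9; +1 → 10, wraps to 0, carry into field.
Longitude field P = 15; +1 → 16 = Q.
Latitude square 0; +1 → 1.

QC01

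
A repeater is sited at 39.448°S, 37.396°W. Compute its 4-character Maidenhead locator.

HF10

Add 180° to longitude and 90° to latitude: 142.60, 50.55.
Field: 142.60/20 → 7 → H, 50.55/10 → 5 → F; chars HF.
Square: 2.60/2 → 1, 0.55/1 → 0; chars 10.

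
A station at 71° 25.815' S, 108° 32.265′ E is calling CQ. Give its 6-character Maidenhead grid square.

Add 180° to longitude and 90° to latitude: 288.5378, 18.5697.
Field (20°×10°, letters A–R): 288.5378/20 → 14 → O, 18.5697/10 → 1 → B; chars OB.
Square (2°×1°, digits 0–9): 8.5378/2 → 4, 8.5697/1 → 8; chars 48.
Subsquare (5′×2.5′, letters a–x): 0.5378/0.0833333 → 6 → g, 0.5697/0.0416667 → 13 → n; chars gn.

OB48gn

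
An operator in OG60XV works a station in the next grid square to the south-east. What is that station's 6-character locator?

OG70au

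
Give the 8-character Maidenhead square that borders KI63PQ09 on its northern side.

Latitude extended square 9; +1 → 10, wraps to 0, carry into subsquare.
Latitude subsquare q = 16; +1 → 17 = r.
The longitude characters are unchanged.

KI63pr00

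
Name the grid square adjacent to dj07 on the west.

CJ97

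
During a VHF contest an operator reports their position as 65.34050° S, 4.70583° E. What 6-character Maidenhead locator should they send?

Offset from 180°W / 90°S: lon 184.7058°, lat 24.6595°.
Field: 184.7058/20 → 9 → J, 24.6595/10 → 2 → C; chars JC.
Square: 4.7058/2 → 2, 4.6595/1 → 4; chars 24.
Subsquare: 0.7058/0.0833333 → 8 → i, 0.6595/0.0416667 → 15 → p; chars ip.

JC24ip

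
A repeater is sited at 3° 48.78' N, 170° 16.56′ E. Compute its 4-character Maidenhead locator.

RJ53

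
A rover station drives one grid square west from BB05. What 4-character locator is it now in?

Longitude square 0; −1 → -1, wraps to 9, carry into field.
Longitude field B = 1; −1 → 0 = A.
The latitude characters are unchanged.

AB95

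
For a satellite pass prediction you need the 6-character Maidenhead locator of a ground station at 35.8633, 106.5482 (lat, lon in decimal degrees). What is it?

Shift to the Maidenhead origin (180°W, 90°S): lon 286.5482, lat 125.8633.
Field: lon ⌊286.5482/20⌋ = 14 → O; lat ⌊125.8633/10⌋ = 12 → M.
Square: lon ⌊6.5482/2⌋ = 3; lat ⌊5.8633/1⌋ = 5.
Subsquare: lon ⌊0.5482/0.0833333⌋ = 6 → g; lat ⌊0.8633/0.0416667⌋ = 20 → u.

OM35gu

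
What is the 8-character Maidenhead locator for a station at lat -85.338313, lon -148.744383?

BA54pp08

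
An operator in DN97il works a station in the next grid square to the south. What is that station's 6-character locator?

DN97ik

Latitude subsquare l = 11; −1 → 10 = k.
The longitude characters are unchanged.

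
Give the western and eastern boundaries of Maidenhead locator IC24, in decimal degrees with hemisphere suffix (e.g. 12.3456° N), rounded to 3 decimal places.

16.000° W, 14.000° W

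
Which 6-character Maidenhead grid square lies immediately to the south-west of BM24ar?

Longitude subsquare a = 0; −1 → -1, wraps to 23 = x, carry into square.
Longitude square 2; −1 → 1.
Latitude subsquare r = 17; −1 → 16 = q.

BM14xq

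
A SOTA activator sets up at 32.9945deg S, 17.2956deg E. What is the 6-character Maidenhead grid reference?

Offset from 180°W / 90°S: lon 197.2956°, lat 57.0055°.
Field: 197.2956/20 → 9 → J, 57.0055/10 → 5 → F; chars JF.
Square: 17.2956/2 → 8, 7.0055/1 → 7; chars 87.
Subsquare: 1.2956/0.0833333 → 15 → p, 0.0055/0.0416667 → 0 → a; chars pa.

JF87pa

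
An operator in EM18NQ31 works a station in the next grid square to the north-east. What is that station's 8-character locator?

EM18nq42

Longitude extended square 3; +1 → 4.
Latitude extended square 1; +1 → 2.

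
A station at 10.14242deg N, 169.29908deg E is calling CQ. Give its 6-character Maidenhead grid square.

RK40pd

Add 180° to longitude and 90° to latitude: 349.2991, 100.1424.
Field: lon ⌊349.2991/20⌋ = 17 → R; lat ⌊100.1424/10⌋ = 10 → K.
Square: lon ⌊9.2991/2⌋ = 4; lat ⌊0.1424/1⌋ = 0.
Subsquare: lon ⌊1.2991/0.0833333⌋ = 15 → p; lat ⌊0.1424/0.0416667⌋ = 3 → d.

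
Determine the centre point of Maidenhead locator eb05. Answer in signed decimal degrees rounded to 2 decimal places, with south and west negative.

-74.50, -99.00

Field E=4, B=1: +4·20° lon, +1·10° lat → SW at lon -100°, lat -80°.
Square 0, 5: +0·2° lon, +5·1° lat → SW at lon -100°, lat -75°.
Cell spans 2° lon × 1° lat. Centre is SW corner plus half of each.
latitude -74.50, longitude -99.00.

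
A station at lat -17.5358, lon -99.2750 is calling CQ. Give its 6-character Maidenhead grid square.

EH02il

Shift to the Maidenhead origin (180°W, 90°S): lon 80.7250, lat 72.4642.
Field: lon ⌊80.7250/20⌋ = 4 → E; lat ⌊72.4642/10⌋ = 7 → H.
Square: lon ⌊0.7250/2⌋ = 0; lat ⌊2.4642/1⌋ = 2.
Subsquare: lon ⌊0.7250/0.0833333⌋ = 8 → i; lat ⌊0.4642/0.0416667⌋ = 11 → l.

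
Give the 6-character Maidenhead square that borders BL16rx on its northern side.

BL17ra

Latitude subsquare x = 23; +1 → 24, wraps to 0 = a, carry into square.
Latitude square 6; +1 → 7.
The longitude characters are unchanged.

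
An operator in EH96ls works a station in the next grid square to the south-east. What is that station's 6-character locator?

Longitude subsquare l = 11; +1 → 12 = m.
Latitude subsquare s = 18; −1 → 17 = r.

EH96mr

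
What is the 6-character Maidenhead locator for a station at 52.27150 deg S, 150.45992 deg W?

BD47sr

Shift to the Maidenhead origin (180°W, 90°S): lon 29.5401, lat 37.7285.
Field: 29.5401/20 → 1 → B, 37.7285/10 → 3 → D; chars BD.
Square: 9.5401/2 → 4, 7.7285/1 → 7; chars 47.
Subsquare: 1.5401/0.0833333 → 18 → s, 0.7285/0.0416667 → 17 → r; chars sr.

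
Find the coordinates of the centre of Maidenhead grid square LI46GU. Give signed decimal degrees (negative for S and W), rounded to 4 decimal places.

-3.1458, 48.5417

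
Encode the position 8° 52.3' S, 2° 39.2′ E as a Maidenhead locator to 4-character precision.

JI11

Offset from 180°W / 90°S: lon 182.65°, lat 81.13°.
Field: 182.65/20 → 9 → J, 81.13/10 → 8 → I; chars JI.
Square: 2.65/2 → 1, 1.13/1 → 1; chars 11.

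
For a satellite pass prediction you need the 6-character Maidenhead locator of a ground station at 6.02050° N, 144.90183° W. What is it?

BJ76na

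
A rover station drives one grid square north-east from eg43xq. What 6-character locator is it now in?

EG53ar

Longitude subsquare x = 23; +1 → 24, wraps to 0 = a, carry into square.
Longitude square 4; +1 → 5.
Latitude subsquare q = 16; +1 → 17 = r.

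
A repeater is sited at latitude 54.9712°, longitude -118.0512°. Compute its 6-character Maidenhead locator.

DO04xx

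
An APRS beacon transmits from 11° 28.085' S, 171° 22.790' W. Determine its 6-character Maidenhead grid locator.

AH48hm

Shift to the Maidenhead origin (180°W, 90°S): lon 8.6202, lat 78.5319.
Field: 8.6202/20 → 0 → A, 78.5319/10 → 7 → H; chars AH.
Square: 8.6202/2 → 4, 8.5319/1 → 8; chars 48.
Subsquare: 0.6202/0.0833333 → 7 → h, 0.5319/0.0416667 → 12 → m; chars hm.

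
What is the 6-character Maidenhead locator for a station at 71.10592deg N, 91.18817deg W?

EQ41jc

Shift to the Maidenhead origin (180°W, 90°S): lon 88.8118, lat 161.1059.
Field: lon ⌊88.8118/20⌋ = 4 → E; lat ⌊161.1059/10⌋ = 16 → Q.
Square: lon ⌊8.8118/2⌋ = 4; lat ⌊1.1059/1⌋ = 1.
Subsquare: lon ⌊0.8118/0.0833333⌋ = 9 → j; lat ⌊0.1059/0.0416667⌋ = 2 → c.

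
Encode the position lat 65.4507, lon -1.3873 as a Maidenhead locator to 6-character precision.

IP95hk

Shift to the Maidenhead origin (180°W, 90°S): lon 178.6127, lat 155.4507.
Field (20°×10°, letters A–R): 178.6127/20 → 8 → I, 155.4507/10 → 15 → P; chars IP.
Square (2°×1°, digits 0–9): 18.6127/2 → 9, 5.4507/1 → 5; chars 95.
Subsquare (5′×2.5′, letters a–x): 0.6127/0.0833333 → 7 → h, 0.4507/0.0416667 → 10 → k; chars hk.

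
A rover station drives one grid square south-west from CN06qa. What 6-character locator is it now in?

CN05px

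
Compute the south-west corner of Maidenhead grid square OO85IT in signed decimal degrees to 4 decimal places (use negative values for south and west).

Field O=14, O=14: +14·20° lon, +14·10° lat → SW at lon 100°, lat 50°.
Square 8, 5: +8·2° lon, +5·1° lat → SW at lon 116°, lat 55°.
Subsquare i=8, t=19: +8·0.0833333° lon, +19·0.0416667° lat → SW at lon 116.667°, lat 55.7917°.
latitude 55.7917, longitude 116.6667.

55.7917, 116.6667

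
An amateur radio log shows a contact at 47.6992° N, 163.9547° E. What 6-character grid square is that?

Add 180° to longitude and 90° to latitude: 343.9547, 137.6992.
Field: lon ⌊343.9547/20⌋ = 17 → R; lat ⌊137.6992/10⌋ = 13 → N.
Square: lon ⌊3.9547/2⌋ = 1; lat ⌊7.6992/1⌋ = 7.
Subsquare: lon ⌊1.9547/0.0833333⌋ = 23 → x; lat ⌊0.6992/0.0416667⌋ = 16 → q.

RN17xq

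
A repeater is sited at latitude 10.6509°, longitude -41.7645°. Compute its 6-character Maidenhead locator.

Shift to the Maidenhead origin (180°W, 90°S): lon 138.2355, lat 100.6509.
Field: 138.2355/20 → 6 → G, 100.6509/10 → 10 → K; chars GK.
Square: 18.2355/2 → 9, 0.6509/1 → 0; chars 90.
Subsquare: 0.2355/0.0833333 → 2 → c, 0.6509/0.0416667 → 15 → p; chars cp.

GK90cp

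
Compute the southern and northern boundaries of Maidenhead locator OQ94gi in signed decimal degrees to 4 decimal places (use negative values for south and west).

74.3333, 74.3750

Field O=14, Q=16: +14·20° lon, +16·10° lat → SW at lon 100°, lat 70°.
Square 9, 4: +9·2° lon, +4·1° lat → SW at lon 118°, lat 74°.
Subsquare g=6, i=8: +6·0.0833333° lon, +8·0.0416667° lat → SW at lon 118.5°, lat 74.3333°.
Cell spans 0.0833333° lon × 0.0416667° lat.
south 74.3333, north 74.3750.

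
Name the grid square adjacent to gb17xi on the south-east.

Longitude subsquare x = 23; +1 → 24, wraps to 0 = a, carry into square.
Longitude square 1; +1 → 2.
Latitude subsquare i = 8; −1 → 7 = h.

GB27ah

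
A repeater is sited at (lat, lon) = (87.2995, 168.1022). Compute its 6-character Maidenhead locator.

RR47bh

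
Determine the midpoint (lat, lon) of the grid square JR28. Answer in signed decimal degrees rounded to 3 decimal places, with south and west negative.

Field J=9, R=17: +9·20° lon, +17·10° lat → SW at lon 0°, lat 80°.
Square 2, 8: +2·2° lon, +8·1° lat → SW at lon 4°, lat 88°.
Cell spans 2° lon × 1° lat. Centre is SW corner plus half of each.
latitude 88.500, longitude 5.000.

88.500, 5.000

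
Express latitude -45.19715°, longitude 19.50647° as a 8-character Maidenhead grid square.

Offset from 180°W / 90°S: lon 199.50647°, lat 44.80285°.
Field (20°×10°, letters A–R): 199.50647/20 → 9 → J, 44.80285/10 → 4 → E; chars JE.
Square (2°×1°, digits 0–9): 19.50647/2 → 9, 4.80285/1 → 4; chars 94.
Subsquare (5′×2.5′, letters a–x): 1.50647/0.0833333 → 18 → s, 0.80285/0.0416667 → 19 → t; chars st.
Extended square (30″×15″, digits 0–9): 0.00647/0.00833333 → 0, 0.01118/0.00416667 → 2; chars 02.

JE94st02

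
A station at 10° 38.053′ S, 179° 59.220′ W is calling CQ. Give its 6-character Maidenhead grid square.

AH09ai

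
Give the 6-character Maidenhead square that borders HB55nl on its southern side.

HB55nk

Latitude subsquare l = 11; −1 → 10 = k.
The longitude characters are unchanged.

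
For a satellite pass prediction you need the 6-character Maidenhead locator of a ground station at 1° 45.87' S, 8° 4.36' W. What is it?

II58xf

Offset from 180°W / 90°S: lon 171.9273°, lat 88.2355°.
Field: lon ⌊171.9273/20⌋ = 8 → I; lat ⌊88.2355/10⌋ = 8 → I.
Square: lon ⌊11.9273/2⌋ = 5; lat ⌊8.2355/1⌋ = 8.
Subsquare: lon ⌊1.9273/0.0833333⌋ = 23 → x; lat ⌊0.2355/0.0416667⌋ = 5 → f.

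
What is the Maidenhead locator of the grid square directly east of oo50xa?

Longitude subsquare x = 23; +1 → 24, wraps to 0 = a, carry into square.
Longitude square 5; +1 → 6.
The latitude characters are unchanged.

OO60aa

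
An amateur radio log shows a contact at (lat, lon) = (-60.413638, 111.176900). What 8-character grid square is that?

OC59oo10

Offset from 180°W / 90°S: lon 291.17690°, lat 29.58636°.
Field: 291.17690/20 → 14 → O, 29.58636/10 → 2 → C; chars OC.
Square: 11.17690/2 → 5, 9.58636/1 → 9; chars 59.
Subsquare: 1.17690/0.0833333 → 14 → o, 0.58636/0.0416667 → 14 → o; chars oo.
Extended square: 0.01023/0.00833333 → 1, 0.00303/0.00416667 → 0; chars 10.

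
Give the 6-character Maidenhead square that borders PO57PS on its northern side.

PO57pt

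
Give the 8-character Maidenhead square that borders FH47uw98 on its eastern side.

FH47vw08

Longitude extended square 9; +1 → 10, wraps to 0, carry into subsquare.
Longitude subsquare u = 20; +1 → 21 = v.
The latitude characters are unchanged.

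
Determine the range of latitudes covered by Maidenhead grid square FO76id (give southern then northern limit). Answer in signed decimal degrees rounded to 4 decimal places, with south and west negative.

56.1250, 56.1667

Field F=5, O=14: +5·20° lon, +14·10° lat → SW at lon -80°, lat 50°.
Square 7, 6: +7·2° lon, +6·1° lat → SW at lon -66°, lat 56°.
Subsquare i=8, d=3: +8·0.0833333° lon, +3·0.0416667° lat → SW at lon -65.3333°, lat 56.125°.
Cell spans 0.0833333° lon × 0.0416667° lat.
south 56.1250, north 56.1667.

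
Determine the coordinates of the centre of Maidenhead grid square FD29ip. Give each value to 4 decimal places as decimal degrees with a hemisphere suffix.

50.3542° S, 75.2917° W

Field F=5, D=3: +5·20° lon, +3·10° lat → SW at lon -80°, lat -60°.
Square 2, 9: +2·2° lon, +9·1° lat → SW at lon -76°, lat -51°.
Subsquare i=8, p=15: +8·0.0833333° lon, +15·0.0416667° lat → SW at lon -75.3333°, lat -50.375°.
Cell spans 0.0833333° lon × 0.0416667° lat. Centre is SW corner plus half of each.
latitude 50.3542° S, longitude 75.2917° W.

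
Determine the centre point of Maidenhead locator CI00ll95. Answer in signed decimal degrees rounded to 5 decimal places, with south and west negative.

Field C=2, I=8: +2·20° lon, +8·10° lat → SW at lon -140°, lat -10°.
Square 0, 0: +0·2° lon, +0·1° lat → SW at lon -140°, lat -10°.
Subsquare l=11, l=11: +11·0.0833333° lon, +11·0.0416667° lat → SW at lon -139.083°, lat -9.54167°.
Extended square 9, 5: +9·0.00833333° lon, +5·0.00416667° lat → SW at lon -139.008°, lat -9.52083°.
Cell spans 0.00833333° lon × 0.00416667° lat. Centre is SW corner plus half of each.
latitude -9.51875, longitude -139.00417.

-9.51875, -139.00417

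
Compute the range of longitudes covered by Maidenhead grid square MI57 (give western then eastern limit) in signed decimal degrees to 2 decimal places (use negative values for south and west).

Field M=12, I=8: +12·20° lon, +8·10° lat → SW at lon 60°, lat -10°.
Square 5, 7: +5·2° lon, +7·1° lat → SW at lon 70°, lat -3°.
Cell spans 2° lon × 1° lat.
west 70.00, east 72.00.

70.00, 72.00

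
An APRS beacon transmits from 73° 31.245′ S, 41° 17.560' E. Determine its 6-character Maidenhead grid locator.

Add 180° to longitude and 90° to latitude: 221.2927, 16.4792.
Field (20°×10°, letters A–R): lon ⌊221.2927/20⌋ = 11 → L; lat ⌊16.4792/10⌋ = 1 → B.
Square (2°×1°, digits 0–9): lon ⌊1.2927/2⌋ = 0; lat ⌊6.4792/1⌋ = 6.
Subsquare (5′×2.5′, letters a–x): lon ⌊1.2927/0.0833333⌋ = 15 → p; lat ⌊0.4792/0.0416667⌋ = 11 → l.

LB06pl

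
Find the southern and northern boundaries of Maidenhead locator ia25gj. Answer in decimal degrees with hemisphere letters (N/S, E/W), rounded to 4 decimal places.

Field I=8, A=0: +8·20° lon, +0·10° lat → SW at lon -20°, lat -90°.
Square 2, 5: +2·2° lon, +5·1° lat → SW at lon -16°, lat -85°.
Subsquare g=6, j=9: +6·0.0833333° lon, +9·0.0416667° lat → SW at lon -15.5°, lat -84.625°.
Cell spans 0.0833333° lon × 0.0416667° lat.
south 84.6250° S, north 84.5833° S.

84.6250° S, 84.5833° S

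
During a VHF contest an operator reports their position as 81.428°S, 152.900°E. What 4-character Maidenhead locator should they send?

Offset from 180°W / 90°S: lon 332.90°, lat 8.57°.
Field: lon ⌊332.90/20⌋ = 16 → Q; lat ⌊8.57/10⌋ = 0 → A.
Square: lon ⌊12.90/2⌋ = 6; lat ⌊8.57/1⌋ = 8.

QA68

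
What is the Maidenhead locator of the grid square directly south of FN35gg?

FN35gf

Latitude subsquare g = 6; −1 → 5 = f.
The longitude characters are unchanged.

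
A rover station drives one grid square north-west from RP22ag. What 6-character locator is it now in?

RP12xh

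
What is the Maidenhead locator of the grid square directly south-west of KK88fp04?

KK88ep93

Longitude extended square 0; −1 → -1, wraps to 9, carry into subsquare.
Longitude subsquare f = 5; −1 → 4 = e.
Latitude extended square 4; −1 → 3.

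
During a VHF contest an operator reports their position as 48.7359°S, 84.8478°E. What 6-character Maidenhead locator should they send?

Shift to the Maidenhead origin (180°W, 90°S): lon 264.8478, lat 41.2641.
Field (20°×10°, letters A–R): lon ⌊264.8478/20⌋ = 13 → N; lat ⌊41.2641/10⌋ = 4 → E.
Square (2°×1°, digits 0–9): lon ⌊4.8478/2⌋ = 2; lat ⌊1.2641/1⌋ = 1.
Subsquare (5′×2.5′, letters a–x): lon ⌊0.8478/0.0833333⌋ = 10 → k; lat ⌊0.2641/0.0416667⌋ = 6 → g.

NE21kg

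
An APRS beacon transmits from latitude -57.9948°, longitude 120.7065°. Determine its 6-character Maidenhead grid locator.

PD02ia

Add 180° to longitude and 90° to latitude: 300.7065, 32.0052.
Field: lon ⌊300.7065/20⌋ = 15 → P; lat ⌊32.0052/10⌋ = 3 → D.
Square: lon ⌊0.7065/2⌋ = 0; lat ⌊2.0052/1⌋ = 2.
Subsquare: lon ⌊0.7065/0.0833333⌋ = 8 → i; lat ⌊0.0052/0.0416667⌋ = 0 → a.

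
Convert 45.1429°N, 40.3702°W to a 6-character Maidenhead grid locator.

GN95td

Offset from 180°W / 90°S: lon 139.6298°, lat 135.1429°.
Field: 139.6298/20 → 6 → G, 135.1429/10 → 13 → N; chars GN.
Square: 19.6298/2 → 9, 5.1429/1 → 5; chars 95.
Subsquare: 1.6298/0.0833333 → 19 → t, 0.1429/0.0416667 → 3 → d; chars td.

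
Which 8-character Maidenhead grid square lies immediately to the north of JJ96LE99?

JJ96lf90

Latitude extended square 9; +1 → 10, wraps to 0, carry into subsquare.
Latitude subsquare e = 4; +1 → 5 = f.
The longitude characters are unchanged.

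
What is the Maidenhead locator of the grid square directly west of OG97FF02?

OG97ef92

Longitude extended square 0; −1 → -1, wraps to 9, carry into subsquare.
Longitude subsquare f = 5; −1 → 4 = e.
The latitude characters are unchanged.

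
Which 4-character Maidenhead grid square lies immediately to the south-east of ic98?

Longitude square 9; +1 → 10, wraps to 0, carry into field.
Longitude field I = 8; +1 → 9 = J.
Latitude square 8; −1 → 7.

JC07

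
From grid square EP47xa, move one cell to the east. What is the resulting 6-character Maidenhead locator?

EP57aa

Longitude subsquare x = 23; +1 → 24, wraps to 0 = a, carry into square.
Longitude square 4; +1 → 5.
The latitude characters are unchanged.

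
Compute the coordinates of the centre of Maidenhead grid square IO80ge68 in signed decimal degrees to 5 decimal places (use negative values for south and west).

50.20208, -3.44583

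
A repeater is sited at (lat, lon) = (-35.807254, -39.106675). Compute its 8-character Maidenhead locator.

HF04ke76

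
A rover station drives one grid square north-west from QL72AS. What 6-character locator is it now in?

QL62xt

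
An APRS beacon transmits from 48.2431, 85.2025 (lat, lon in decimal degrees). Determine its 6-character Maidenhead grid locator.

NN28of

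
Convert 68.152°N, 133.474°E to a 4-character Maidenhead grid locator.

Shift to the Maidenhead origin (180°W, 90°S): lon 313.47, lat 158.15.
Field: lon ⌊313.47/20⌋ = 15 → P; lat ⌊158.15/10⌋ = 15 → P.
Square: lon ⌊13.47/2⌋ = 6; lat ⌊8.15/1⌋ = 8.

PP68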